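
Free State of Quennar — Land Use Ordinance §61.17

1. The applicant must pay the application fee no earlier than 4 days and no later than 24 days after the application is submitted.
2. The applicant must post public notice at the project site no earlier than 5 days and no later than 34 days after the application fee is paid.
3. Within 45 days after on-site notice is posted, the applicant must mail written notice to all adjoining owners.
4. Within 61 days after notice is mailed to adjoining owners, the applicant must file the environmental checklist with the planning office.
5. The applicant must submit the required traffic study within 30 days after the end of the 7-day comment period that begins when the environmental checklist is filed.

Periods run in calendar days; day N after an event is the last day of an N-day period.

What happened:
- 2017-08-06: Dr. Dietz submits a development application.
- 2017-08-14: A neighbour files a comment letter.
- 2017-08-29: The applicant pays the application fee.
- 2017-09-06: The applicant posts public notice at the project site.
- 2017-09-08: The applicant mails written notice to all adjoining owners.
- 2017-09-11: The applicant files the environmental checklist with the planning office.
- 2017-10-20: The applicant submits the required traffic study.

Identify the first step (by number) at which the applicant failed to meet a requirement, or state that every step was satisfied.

Step 1: the window is 4–24 days after 2017-08-06 (when the application is submitted), so 2017-08-10 through 2017-08-30; done 2017-08-29 — within the window.
Step 2: the window is 5–34 days after 2017-08-29 (when the application fee is paid), so 2017-09-03 through 2017-10-02; done 2017-09-06, which is between those dates.
Step 3: 45 days after 2017-09-06 (when on-site notice is posted) is 2017-10-21; 2017-09-08 is within that limit.
Step 4: 61 days after 2017-09-08 (when notice is mailed to adjoining owners) is 2017-11-08; 2017-09-11 is within that limit.
Step 5: 30 days after 2017-09-18 (end of the 7-day comment period, which began when the environmental checklist is filed on 2017-09-11) is 2017-10-18; not done until 2017-10-20, 2 days after the deadline.

Step 5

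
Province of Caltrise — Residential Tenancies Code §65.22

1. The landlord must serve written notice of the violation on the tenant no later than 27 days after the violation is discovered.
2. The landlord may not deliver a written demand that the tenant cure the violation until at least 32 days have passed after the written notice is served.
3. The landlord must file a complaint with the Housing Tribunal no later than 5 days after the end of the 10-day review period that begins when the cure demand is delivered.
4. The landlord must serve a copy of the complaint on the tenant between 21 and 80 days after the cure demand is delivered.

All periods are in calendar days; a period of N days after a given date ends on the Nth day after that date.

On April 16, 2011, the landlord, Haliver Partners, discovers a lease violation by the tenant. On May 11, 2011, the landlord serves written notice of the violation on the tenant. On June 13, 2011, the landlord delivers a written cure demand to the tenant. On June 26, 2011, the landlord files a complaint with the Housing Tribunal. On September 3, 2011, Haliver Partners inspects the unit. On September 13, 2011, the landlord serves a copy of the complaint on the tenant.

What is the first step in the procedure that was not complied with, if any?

(1) due by April 16, 2011 + 27 days = May 13, 2011; completed May 11, 2011, before the deadline.
(2) permitted from May 11, 2011 + 32 days = June 12, 2011 onward; June 13, 2011 is on or after that date.
(3) due by June 23, 2011 + 5 days = June 28, 2011; June 26, 2011 is within that limit.
(4) the permitted window runs from June 13, 2011 + 21 = July 4, 2011 to June 13, 2011 + 80 = September 1, 2011; September 13, 2011 is 12 days past the end of the window.
Later steps need not be reached.

Step 4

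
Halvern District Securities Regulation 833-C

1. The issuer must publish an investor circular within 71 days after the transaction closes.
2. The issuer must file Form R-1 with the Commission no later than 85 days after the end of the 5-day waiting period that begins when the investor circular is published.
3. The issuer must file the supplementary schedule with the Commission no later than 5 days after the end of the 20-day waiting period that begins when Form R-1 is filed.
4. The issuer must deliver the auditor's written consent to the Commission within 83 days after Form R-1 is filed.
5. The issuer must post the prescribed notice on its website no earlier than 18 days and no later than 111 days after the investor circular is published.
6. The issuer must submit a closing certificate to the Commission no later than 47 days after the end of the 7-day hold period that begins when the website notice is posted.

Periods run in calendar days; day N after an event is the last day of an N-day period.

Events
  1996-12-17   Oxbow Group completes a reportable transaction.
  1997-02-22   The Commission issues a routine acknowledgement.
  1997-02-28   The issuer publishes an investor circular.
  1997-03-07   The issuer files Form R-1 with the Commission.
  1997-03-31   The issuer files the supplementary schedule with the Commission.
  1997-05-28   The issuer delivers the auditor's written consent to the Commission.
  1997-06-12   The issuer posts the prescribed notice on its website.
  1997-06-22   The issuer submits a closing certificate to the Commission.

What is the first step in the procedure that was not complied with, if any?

Step 1

(1) due by 1996-12-17 + 71 days = 1997-02-26; 1997-02-28 misses that deadline by 2 days.
That is the first point of non-compliance.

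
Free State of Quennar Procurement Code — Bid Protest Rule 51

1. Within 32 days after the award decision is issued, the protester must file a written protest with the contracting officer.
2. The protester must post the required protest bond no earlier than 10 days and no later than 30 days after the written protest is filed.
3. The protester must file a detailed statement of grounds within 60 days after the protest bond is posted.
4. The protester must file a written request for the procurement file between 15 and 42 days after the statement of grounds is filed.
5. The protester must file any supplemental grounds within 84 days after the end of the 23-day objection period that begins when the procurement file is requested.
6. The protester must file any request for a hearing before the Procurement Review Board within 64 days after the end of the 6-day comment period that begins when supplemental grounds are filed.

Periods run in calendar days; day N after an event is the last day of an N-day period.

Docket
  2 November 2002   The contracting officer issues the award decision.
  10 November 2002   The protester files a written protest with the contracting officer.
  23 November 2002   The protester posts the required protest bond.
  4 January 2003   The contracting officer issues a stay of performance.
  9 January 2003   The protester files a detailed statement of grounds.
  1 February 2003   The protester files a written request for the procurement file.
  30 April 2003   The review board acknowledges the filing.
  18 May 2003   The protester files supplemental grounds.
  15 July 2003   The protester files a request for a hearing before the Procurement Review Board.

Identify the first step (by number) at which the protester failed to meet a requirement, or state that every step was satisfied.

None — every step was satisfied

Step 1 — counting 32 days from 2 November 2002 (when the award decision is issued) gives a deadline of 4 December 2002; completed 10 November 2002, before the deadline.
Step 2 — 10 and 30 days from 10 November 2002 (when the written protest is filed) are 20 November 2002 and 10 December 2002 respectively; done 23 November 2002, which is between those dates.
Step 3 — counting 60 days from 23 November 2002 (when the protest bond is posted) gives a deadline of 22 January 2003; 9 January 2003 is within that limit.
Step 4 — 15 and 42 days from 9 January 2003 (when the statement of grounds is filed) are 24 January 2003 and 20 February 2003 respectively; done 1 February 2003 — within the window.
Step 5 — counting 84 days from 24 February 2003 (end of the 23-day objection period, which began when the procurement file is requested on 1 February 2003) gives a deadline of 19 May 2003; 18 May 2003 is within that limit.
Step 6 — counting 64 days from 24 May 2003 (end of the 6-day comment period, which began when supplemental grounds are filed on 18 May 2003) gives a deadline of 27 July 2003; completed 15 July 2003, before the deadline.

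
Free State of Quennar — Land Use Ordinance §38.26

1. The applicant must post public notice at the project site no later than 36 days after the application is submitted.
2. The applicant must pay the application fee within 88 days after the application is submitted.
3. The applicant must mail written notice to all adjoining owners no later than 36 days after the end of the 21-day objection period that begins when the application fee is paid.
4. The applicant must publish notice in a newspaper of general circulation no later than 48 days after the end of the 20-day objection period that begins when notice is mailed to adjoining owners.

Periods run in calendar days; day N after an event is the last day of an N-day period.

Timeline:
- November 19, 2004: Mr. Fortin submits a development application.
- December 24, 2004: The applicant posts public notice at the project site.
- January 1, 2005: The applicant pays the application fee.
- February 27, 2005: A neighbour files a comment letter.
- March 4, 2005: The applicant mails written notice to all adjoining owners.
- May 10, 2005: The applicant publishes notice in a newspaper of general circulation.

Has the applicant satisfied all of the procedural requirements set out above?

No

Step 1 — counting 36 days from November 19, 2004 (when the application is submitted) gives a deadline of December 25, 2004; done December 24, 2004 — timely.
Step 2 — counting 88 days from November 19, 2004 (when the application is submitted) gives a deadline of February 15, 2005; January 1, 2005 is within that limit.
Step 3 — counting 36 days from January 22, 2005 (end of the 21-day objection period, which began when the application fee is paid on January 1, 2005) gives a deadline of February 27, 2005; not done until March 4, 2005, 5 days after the deadline.
The procedure was therefore not followed at step 3.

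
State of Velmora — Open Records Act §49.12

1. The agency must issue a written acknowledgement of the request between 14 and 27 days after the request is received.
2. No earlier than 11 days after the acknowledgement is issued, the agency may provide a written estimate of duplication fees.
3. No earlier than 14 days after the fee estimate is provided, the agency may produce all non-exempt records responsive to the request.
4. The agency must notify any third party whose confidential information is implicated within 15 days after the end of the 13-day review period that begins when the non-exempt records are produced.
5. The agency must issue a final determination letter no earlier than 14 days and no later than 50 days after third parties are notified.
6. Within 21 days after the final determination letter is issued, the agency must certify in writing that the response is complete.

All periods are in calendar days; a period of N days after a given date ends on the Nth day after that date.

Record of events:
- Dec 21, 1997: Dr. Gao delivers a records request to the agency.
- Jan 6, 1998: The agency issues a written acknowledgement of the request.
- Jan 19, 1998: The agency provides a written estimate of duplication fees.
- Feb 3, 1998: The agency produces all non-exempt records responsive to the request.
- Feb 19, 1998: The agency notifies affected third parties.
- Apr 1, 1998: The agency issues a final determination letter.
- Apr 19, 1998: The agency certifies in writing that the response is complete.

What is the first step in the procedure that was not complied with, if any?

Step 1: the window is 14–27 days after Dec 21, 1997 (when the request is received), so Jan 4, 1998 through Jan 17, 1998; done Jan 6, 1998, which is between those dates.
Step 2: the earliest permitted date is 11 days after Jan 6, 1998 (when the acknowledgement is issued), i.e. Jan 17, 1998; done Jan 19, 1998, after the minimum wait.
Step 3: the earliest permitted date is 14 days after Jan 19, 1998 (when the fee estimate is provided), i.e. Feb 2, 1998; Feb 3, 1998 is on or after that date.
Step 4: 15 days after Feb 16, 1998 (end of the 13-day review period, which began when the non-exempt records are produced on Feb 3, 1998) is Mar 3, 1998; done Feb 19, 1998 — timely.
Step 5: the window is 14–50 days after Feb 19, 1998 (when third parties are notified), so Mar 5, 1998 through Apr 10, 1998; Apr 1, 1998 falls inside that range.
Step 6: 21 days after Apr 1, 1998 (when the final determination letter is issued) is Apr 22, 1998; done Apr 19, 1998 — timely.

None — every step was satisfied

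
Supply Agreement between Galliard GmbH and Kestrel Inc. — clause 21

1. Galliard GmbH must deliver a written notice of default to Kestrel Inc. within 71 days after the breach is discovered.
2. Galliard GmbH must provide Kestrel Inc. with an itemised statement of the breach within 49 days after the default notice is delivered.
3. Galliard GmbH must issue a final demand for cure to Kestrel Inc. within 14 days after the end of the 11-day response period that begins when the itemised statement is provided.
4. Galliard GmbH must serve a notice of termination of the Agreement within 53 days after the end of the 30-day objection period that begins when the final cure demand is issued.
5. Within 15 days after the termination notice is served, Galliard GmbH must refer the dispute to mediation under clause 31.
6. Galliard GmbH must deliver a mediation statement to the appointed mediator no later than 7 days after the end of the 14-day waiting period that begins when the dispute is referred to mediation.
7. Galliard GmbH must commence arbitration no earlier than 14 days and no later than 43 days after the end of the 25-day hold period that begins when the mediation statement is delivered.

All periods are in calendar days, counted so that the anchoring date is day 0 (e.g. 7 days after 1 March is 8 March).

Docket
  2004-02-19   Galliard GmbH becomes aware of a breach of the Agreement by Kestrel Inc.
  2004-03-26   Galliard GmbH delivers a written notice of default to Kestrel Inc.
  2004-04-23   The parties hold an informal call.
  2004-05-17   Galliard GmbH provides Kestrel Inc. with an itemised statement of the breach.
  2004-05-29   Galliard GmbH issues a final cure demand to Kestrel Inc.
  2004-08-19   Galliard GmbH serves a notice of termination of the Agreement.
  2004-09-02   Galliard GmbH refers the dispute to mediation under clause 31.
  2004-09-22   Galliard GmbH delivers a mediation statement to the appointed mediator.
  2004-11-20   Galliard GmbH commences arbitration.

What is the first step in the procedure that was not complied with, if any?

Step 1: 71 days after 2004-02-19 (when the breach is discovered) is 2004-04-30; completed 2004-03-26, before the deadline.
Step 2: 49 days after 2004-03-26 (when the default notice is delivered) is 2004-05-14; done 2004-05-17 — 3 days late.
No need to go further; step 2 was not satisfied.

Step 2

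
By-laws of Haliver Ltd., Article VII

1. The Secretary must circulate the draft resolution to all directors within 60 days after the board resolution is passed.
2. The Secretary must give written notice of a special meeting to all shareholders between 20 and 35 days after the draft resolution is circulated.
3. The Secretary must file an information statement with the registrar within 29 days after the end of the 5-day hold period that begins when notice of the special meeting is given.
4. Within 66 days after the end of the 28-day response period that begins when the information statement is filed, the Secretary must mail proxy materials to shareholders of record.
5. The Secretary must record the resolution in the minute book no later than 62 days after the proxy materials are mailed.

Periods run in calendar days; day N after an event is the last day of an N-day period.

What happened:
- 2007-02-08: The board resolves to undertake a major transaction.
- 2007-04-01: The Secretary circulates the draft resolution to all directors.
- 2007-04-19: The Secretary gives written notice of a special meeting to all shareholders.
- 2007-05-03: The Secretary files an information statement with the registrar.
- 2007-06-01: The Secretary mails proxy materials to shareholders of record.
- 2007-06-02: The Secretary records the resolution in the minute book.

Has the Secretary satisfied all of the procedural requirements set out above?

Step 1 — counting 60 days from 2007-02-08 (when the board resolution is passed) gives a deadline of 2007-04-09; 2007-04-01 is within that limit.
Step 2 — 20 and 35 days from 2007-04-01 (when the draft resolution is circulated) are 2007-04-21 and 2007-05-06 respectively; done 2007-04-19 — 2 days before the window opened.

No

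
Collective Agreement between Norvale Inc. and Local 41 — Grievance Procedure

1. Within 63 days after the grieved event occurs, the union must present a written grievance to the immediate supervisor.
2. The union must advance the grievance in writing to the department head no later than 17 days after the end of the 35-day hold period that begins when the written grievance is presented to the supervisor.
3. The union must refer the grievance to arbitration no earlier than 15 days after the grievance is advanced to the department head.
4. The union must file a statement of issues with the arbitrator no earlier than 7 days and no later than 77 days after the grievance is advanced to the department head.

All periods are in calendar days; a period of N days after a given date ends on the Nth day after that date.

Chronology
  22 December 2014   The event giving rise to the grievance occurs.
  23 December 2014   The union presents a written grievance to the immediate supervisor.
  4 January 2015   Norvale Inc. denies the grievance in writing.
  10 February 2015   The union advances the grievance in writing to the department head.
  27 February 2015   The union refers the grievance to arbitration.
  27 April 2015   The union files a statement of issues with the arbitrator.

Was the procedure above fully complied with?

Yes

Step 1: 63 days after 22 December 2014 (when the grieved event occurs) is 23 February 2015; 23 December 2014 is within that limit.
Step 2: 17 days after 27 January 2015 (end of the 35-day hold period, which began when the written grievance is presented to the supervisor on 23 December 2014) is 13 February 2015; completed 10 February 2015, before the deadline.
Step 3: the earliest permitted date is 15 days after 10 February 2015 (when the grievance is advanced to the department head), i.e. 25 February 2015; done 27 February 2015 — permitted.
Step 4: the window is 7–77 days after 10 February 2015 (when the grievance is advanced to the department head), so 17 February 2015 through 28 April 2015; 27 April 2015 falls inside that range.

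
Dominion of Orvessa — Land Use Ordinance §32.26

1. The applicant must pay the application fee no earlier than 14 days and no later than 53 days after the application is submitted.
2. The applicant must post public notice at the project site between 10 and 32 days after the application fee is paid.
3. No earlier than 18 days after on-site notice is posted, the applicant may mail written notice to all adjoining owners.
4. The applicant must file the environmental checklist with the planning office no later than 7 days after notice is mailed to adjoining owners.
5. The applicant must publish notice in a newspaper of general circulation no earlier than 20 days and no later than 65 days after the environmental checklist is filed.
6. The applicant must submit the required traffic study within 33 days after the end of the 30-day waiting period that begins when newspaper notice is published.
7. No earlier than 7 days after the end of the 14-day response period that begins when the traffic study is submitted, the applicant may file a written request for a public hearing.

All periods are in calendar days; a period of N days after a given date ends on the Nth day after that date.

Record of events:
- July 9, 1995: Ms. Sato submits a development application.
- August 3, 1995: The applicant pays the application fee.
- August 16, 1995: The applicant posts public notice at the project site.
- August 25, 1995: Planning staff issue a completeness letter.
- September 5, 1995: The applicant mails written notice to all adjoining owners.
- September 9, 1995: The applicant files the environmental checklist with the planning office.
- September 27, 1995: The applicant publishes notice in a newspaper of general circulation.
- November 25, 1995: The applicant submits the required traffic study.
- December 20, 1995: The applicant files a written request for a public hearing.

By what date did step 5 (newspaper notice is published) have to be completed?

November 13, 1995

Step 5 runs from September 9, 1995, when the environmental checklist is filed. The window is 20–65 days after September 9, 1995; it closes on November 13, 1995.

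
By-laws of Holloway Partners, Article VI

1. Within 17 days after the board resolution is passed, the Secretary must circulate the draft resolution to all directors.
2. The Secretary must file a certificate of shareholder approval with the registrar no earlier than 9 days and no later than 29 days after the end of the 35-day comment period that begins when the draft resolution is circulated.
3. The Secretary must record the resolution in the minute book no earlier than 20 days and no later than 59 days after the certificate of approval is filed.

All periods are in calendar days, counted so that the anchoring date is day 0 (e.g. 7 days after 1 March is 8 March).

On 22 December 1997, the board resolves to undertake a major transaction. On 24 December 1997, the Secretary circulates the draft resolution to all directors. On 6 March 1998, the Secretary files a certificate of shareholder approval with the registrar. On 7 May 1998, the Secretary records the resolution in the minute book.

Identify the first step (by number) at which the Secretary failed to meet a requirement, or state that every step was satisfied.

Step 2

Step 1: 17 days after 22 December 1997 (when the board resolution is passed) is 8 January 1998; 24 December 1997 is within that limit.
Step 2: the window is 9–29 days after 28 January 1998 (end of the 35-day comment period, which began when the draft resolution is circulated on 24 December 1997), so 6 February 1998 through 26 February 1998; done 6 March 1998 — 8 days after the window closed.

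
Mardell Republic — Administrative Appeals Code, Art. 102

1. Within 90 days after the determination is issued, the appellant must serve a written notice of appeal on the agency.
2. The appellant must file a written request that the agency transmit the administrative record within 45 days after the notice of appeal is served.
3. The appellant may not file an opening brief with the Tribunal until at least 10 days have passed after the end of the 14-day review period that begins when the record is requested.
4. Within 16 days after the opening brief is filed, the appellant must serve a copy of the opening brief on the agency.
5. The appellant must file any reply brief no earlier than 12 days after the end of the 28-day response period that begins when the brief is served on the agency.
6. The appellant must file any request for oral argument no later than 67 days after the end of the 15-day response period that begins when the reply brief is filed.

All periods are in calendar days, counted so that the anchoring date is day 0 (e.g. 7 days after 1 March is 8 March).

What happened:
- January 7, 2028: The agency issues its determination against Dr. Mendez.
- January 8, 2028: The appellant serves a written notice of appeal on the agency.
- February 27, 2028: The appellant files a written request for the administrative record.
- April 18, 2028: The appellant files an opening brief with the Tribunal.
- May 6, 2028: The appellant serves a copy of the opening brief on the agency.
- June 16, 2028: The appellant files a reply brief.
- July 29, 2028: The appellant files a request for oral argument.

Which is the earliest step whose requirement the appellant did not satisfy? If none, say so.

Step 1: 90 days after January 7, 2028 (when the determination is issued) is April 6, 2028; done January 8, 2028 — timely.
Step 2: 45 days after January 8, 2028 (when the notice of appeal is served) is February 22, 2028; done February 27, 2028 — 5 days late.
The procedure was therefore not followed at step 2.

Step 2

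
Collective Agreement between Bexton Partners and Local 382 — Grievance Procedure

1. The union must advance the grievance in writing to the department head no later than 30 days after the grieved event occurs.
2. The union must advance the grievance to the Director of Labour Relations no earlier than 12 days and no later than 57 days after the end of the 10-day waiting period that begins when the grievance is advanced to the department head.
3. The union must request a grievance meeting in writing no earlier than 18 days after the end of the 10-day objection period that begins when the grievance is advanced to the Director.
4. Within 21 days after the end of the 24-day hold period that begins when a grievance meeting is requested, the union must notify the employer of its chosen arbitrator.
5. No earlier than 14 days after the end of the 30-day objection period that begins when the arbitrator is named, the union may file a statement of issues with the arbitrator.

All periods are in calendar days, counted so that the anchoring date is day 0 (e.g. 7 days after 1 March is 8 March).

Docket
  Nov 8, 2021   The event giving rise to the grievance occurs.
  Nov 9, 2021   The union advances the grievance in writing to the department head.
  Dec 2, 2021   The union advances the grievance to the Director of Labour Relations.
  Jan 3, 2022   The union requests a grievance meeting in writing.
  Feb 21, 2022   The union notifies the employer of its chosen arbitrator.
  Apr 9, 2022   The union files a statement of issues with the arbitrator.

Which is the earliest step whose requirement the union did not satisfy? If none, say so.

Step 4

Step 1: 30 days after Nov 8, 2021 (when the grieved event occurs) is Dec 8, 2021; Nov 9, 2021 is within that limit.
Step 2: the window is 12–57 days after Nov 19, 2021 (end of the 10-day waiting period, which began when the grievance is advanced to the department head on Nov 9, 2021), so Dec 1, 2021 through Jan 15, 2022; done Dec 2, 2021, which is between those dates.
Step 3: the earliest permitted date is 18 days after Dec 12, 2021 (end of the 10-day objection period, which began when the grievance is advanced to the Director on Dec 2, 2021), i.e. Dec 30, 2021; done Jan 3, 2022, after the minimum wait.
Step 4: 21 days after Jan 27, 2022 (end of the 24-day hold period, which began when a grievance meeting is requested on Jan 3, 2022) is Feb 17, 2022; not done until Feb 21, 2022, 4 days after the deadline.
No need to go further; step 4 was not satisfied.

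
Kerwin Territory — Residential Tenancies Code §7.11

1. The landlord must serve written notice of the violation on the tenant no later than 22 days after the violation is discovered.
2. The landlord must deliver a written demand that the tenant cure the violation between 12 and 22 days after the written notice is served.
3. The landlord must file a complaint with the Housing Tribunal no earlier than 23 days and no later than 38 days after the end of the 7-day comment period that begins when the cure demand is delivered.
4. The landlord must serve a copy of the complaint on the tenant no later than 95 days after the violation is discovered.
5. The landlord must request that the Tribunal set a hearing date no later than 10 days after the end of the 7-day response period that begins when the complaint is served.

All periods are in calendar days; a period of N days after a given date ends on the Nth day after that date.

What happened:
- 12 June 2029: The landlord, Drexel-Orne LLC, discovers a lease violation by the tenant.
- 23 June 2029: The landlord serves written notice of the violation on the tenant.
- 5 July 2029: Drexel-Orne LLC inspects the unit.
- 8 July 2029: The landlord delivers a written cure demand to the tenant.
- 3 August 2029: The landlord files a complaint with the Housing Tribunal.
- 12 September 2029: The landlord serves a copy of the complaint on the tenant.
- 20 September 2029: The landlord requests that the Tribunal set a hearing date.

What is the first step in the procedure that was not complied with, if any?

Step 1: 22 days after 12 June 2029 (when the violation is discovered) is 4 July 2029; done 23 June 2029 — timely.
Step 2: the window is 12–22 days after 23 June 2029 (when the written notice is served), so 5 July 2029 through 15 July 2029; 8 July 2029 falls inside that range.
Step 3: the window is 23–38 days after 15 July 2029 (end of the 7-day comment period, which began when the cure demand is delivered on 8 July 2029), so 7 August 2029 through 22 August 2029; 3 August 2029 is 4 days too early.

Step 3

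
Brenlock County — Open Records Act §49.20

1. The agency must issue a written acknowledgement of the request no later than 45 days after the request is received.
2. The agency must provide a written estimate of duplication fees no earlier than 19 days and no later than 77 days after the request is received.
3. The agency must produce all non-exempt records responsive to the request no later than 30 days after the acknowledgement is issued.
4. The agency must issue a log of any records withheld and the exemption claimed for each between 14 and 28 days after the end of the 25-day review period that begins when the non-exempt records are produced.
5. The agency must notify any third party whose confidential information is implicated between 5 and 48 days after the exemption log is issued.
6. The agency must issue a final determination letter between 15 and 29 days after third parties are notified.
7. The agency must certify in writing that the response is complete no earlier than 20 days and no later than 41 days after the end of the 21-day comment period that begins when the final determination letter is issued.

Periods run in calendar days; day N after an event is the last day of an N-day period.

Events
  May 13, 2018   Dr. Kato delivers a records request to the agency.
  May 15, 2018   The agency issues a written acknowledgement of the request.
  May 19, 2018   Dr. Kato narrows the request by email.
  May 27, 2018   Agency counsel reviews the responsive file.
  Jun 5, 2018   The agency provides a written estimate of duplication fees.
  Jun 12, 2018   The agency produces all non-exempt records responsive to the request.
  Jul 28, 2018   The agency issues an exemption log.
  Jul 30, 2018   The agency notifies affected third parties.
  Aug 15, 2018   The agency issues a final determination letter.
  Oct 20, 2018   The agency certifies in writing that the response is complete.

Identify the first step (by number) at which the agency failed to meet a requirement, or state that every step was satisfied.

Step 1 — counting 45 days from May 13, 2018 (when the request is received) gives a deadline of Jun 27, 2018; completed May 15, 2018, before the deadline.
Step 2 — 19 and 77 days from May 13, 2018 (when the request is received) are Jun 1, 2018 and Jul 29, 2018 respectively; Jun 5, 2018 falls inside that range.
Step 3 — counting 30 days from May 15, 2018 (when the acknowledgement is issued) gives a deadline of Jun 14, 2018; completed Jun 12, 2018, before the deadline.
Step 4 — 14 and 28 days from Jul 7, 2018 (end of the 25-day review period, which began when the non-exempt records are produced on Jun 12, 2018) are Jul 21, 2018 and Aug 4, 2018 respectively; done Jul 28, 2018 — within the window.
Step 5 — 5 and 48 days from Jul 28, 2018 (when the exemption log is issued) are Aug 2, 2018 and Sep 14, 2018 respectively; done Jul 30, 2018 — 3 days before the window opened.

Step 5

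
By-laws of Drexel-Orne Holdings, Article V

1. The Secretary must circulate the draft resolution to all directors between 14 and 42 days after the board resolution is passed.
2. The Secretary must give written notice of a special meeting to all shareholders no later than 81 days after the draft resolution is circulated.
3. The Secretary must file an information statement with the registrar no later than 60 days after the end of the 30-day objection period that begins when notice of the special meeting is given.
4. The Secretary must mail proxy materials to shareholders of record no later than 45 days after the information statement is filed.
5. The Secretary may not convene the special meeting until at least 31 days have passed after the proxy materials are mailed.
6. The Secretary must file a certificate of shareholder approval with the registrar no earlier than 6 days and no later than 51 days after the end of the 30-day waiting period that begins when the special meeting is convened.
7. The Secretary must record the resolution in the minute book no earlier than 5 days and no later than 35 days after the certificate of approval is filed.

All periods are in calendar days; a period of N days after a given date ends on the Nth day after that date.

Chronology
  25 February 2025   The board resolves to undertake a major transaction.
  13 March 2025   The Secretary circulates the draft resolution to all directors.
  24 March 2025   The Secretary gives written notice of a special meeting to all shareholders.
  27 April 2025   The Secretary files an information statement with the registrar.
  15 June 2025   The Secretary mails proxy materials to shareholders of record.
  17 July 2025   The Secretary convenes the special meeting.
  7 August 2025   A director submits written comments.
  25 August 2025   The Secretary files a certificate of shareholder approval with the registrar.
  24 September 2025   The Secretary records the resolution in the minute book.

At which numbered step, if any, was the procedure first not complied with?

Step 1: the window is 14–42 days after 25 February 2025 (when the board resolution is passed), so 11 March 2025 through 8 April 2025; done 13 March 2025, which is between those dates.
Step 2: 81 days after 13 March 2025 (when the draft resolution is circulated) is 2 June 2025; 24 March 2025 is within that limit.
Step 3: 60 days after 23 April 2025 (end of the 30-day objection period, which began when notice of the special meeting is given on 24 March 2025) is 22 June 2025; 27 April 2025 is within that limit.
Step 4: 45 days after 27 April 2025 (when the information statement is filed) is 11 June 2025; 15 June 2025 misses that deadline by 4 days.
The procedure was therefore not followed at step 4.

Step 4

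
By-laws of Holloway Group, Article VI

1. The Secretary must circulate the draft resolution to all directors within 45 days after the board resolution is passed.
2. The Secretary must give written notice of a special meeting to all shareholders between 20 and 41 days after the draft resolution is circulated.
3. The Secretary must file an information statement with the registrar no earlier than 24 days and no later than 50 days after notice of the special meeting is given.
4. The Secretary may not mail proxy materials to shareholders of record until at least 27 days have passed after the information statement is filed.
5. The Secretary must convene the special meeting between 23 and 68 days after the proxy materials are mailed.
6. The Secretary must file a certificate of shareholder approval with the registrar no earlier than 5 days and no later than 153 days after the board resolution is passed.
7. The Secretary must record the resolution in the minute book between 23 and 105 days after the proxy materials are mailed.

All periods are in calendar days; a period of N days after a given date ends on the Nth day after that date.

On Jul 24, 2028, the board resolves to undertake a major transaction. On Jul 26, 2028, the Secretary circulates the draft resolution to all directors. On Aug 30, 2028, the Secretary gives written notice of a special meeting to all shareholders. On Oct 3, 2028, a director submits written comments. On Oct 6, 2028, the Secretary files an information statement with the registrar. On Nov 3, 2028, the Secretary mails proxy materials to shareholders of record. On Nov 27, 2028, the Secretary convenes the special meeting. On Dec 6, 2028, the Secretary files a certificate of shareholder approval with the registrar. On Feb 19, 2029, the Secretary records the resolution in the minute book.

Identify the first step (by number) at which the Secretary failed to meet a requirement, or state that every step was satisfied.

Step 7

Step 1: 45 days after Jul 24, 2028 (when the board resolution is passed) is Sep 7, 2028; done Jul 26, 2028 — timely.
Step 2: the window is 20–41 days after Jul 26, 2028 (when the draft resolution is circulated), so Aug 15, 2028 through Sep 5, 2028; Aug 30, 2028 falls inside that range.
Step 3: the window is 24–50 days after Aug 30, 2028 (when notice of the special meeting is given), so Sep 23, 2028 through Oct 19, 2028; done Oct 6, 2028 — within the window.
Step 4: the earliest permitted date is 27 days after Oct 6, 2028 (when the information statement is filed), i.e. Nov 2, 2028; done Nov 3, 2028 — permitted.
Step 5: the window is 23–68 days after Nov 3, 2028 (when the proxy materials are mailed), so Nov 26, 2028 through Jan 10, 2029; Nov 27, 2028 falls inside that range.
Step 6: the window is 5–153 days after Jul 24, 2028 (when the board resolution is passed), so Jul 29, 2028 through Dec 24, 2028; done Dec 6, 2028 — within the window.
Step 7: the window is 23–105 days after Nov 3, 2028 (when the proxy materials are mailed), so Nov 26, 2028 through Feb 16, 2029; Feb 19, 2029 is 3 days past the end of the window.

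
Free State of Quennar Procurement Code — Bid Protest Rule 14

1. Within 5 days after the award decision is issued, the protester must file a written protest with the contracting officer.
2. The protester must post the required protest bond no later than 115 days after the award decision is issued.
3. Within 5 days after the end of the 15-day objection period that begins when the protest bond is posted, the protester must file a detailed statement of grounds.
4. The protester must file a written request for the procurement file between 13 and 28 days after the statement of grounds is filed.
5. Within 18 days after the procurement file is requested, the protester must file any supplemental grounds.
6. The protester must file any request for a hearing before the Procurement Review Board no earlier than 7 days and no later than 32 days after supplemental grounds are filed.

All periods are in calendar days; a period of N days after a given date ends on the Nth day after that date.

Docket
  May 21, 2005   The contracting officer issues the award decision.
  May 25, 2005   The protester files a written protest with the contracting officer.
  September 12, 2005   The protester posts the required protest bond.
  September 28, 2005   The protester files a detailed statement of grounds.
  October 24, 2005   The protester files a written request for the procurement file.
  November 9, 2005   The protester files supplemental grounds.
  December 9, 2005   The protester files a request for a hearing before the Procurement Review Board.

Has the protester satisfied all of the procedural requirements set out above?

Step 1: 5 days after May 21, 2005 (when the award decision is issued) is May 26, 2005; completed May 25, 2005, before the deadline.
Step 2: 115 days after May 21, 2005 (when the award decision is issued) is September 13, 2005; September 12, 2005 is within that limit.
Step 3: 5 days after September 27, 2005 (end of the 15-day objection period, which began when the protest bond is posted on September 12, 2005) is October 2, 2005; September 28, 2005 is within that limit.
Step 4: the window is 13–28 days after September 28, 2005 (when the statement of grounds is filed), so October 11, 2005 through October 26, 2005; done October 24, 2005, which is between those dates.
Step 5: 18 days after October 24, 2005 (when the procurement file is requested) is November 11, 2005; done November 9, 2005 — timely.
Step 6: the window is 7–32 days after November 9, 2005 (when supplemental grounds are filed), so November 16, 2005 through December 11, 2005; December 9, 2005 falls inside that range.

Yes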